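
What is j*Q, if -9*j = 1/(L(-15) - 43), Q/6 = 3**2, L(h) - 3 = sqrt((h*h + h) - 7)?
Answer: 240/1397 + 6*sqrt(203)/1397 ≈ 0.23299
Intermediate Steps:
L(h) = 3 + sqrt(-7 + h + h**2) (L(h) = 3 + sqrt((h*h + h) - 7) = 3 + sqrt((h**2 + h) - 7) = 3 + sqrt((h + h**2) - 7) = 3 + sqrt(-7 + h + h**2))
Q = 54 (Q = 6*3**2 = 6*9 = 54)
j = -1/(9*(-40 + sqrt(203))) (j = -1/(9*((3 + sqrt(-7 - 15 + (-15)**2)) - 43)) = -1/(9*((3 + sqrt(-7 - 15 + 225)) - 43)) = -1/(9*((3 + sqrt(203)) - 43)) = -1/(9*(-40 + sqrt(203))) ≈ 0.0043146)
j*Q = (40/12573 + sqrt(203)/12573)*54 = 240/1397 + 6*sqrt(203)/1397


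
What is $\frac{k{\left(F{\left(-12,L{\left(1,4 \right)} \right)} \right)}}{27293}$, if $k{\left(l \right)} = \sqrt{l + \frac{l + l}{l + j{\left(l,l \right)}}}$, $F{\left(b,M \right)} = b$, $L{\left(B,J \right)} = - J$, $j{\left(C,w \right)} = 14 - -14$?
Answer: $\frac{3 i \sqrt{6}}{54586} \approx 0.00013462 i$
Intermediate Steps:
$j{\left(C,w \right)} = 28$ ($j{\left(C,w \right)} = 14 + 14 = 28$)
$k{\left(l \right)} = \sqrt{l + \frac{2 l}{28 + l}}$ ($k{\left(l \right)} = \sqrt{l + \frac{l + l}{l + 28}} = \sqrt{l + \frac{2 l}{28 + l}}$)
$\frac{k{\left(F{\left(-12,L{\left(1,4 \right)} \right)} \right)}}{27293} = \frac{\sqrt{- \frac{12 \left(30 - 12\right)}{28 - 12}}}{27293} = \sqrt{\left(-12\right) \frac{1}{16} \cdot 18} \cdot \frac{1}{27293} = \sqrt{- \frac{27}{2}} \cdot \frac{1}{27293} = \frac{3 i \sqrt{6}}{2} \cdot \frac{1}{27293} = \frac{3 i \sqrt{6}}{54586}$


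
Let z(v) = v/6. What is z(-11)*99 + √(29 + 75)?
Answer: -363/2 + 2*√26 ≈ -171.30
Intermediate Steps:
z(v) = v/6 (z(v) = v*(⅙) = v/6)
z(-11)*99 + √(29 + 75) = ((⅙)*(-11))*99 + √(29 + 75) = -11/6*99 + √104 = -363/2 + 2*√26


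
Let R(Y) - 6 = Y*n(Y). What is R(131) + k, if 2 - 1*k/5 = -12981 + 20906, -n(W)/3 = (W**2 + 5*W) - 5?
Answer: -7039332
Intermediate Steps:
n(W) = 15 - 15*W - 3*W**2 (n(W) = -3*((W**2 + 5*W) - 5) = -3*(-5 + W**2 + 5*W) = 15 - 15*W - 3*W**2)
k = -39615 (k = 10 - 5*(-12981 + 20906) = 10 - 5*7925 = 10 - 39625 = -39615)
R(Y) = 6 + Y*(15 - 15*Y - 3*Y**2)
R(131) + k = (6 - 3*131*(-5 + 131**2 + 5*131)) - 39615 = (6 - 3*131*(-5 + 17161 + 655)) - 39615 = (6 - 3*131*17811) - 39615 = (6 - 6999723) - 39615 = -6999717 - 39615 = -7039332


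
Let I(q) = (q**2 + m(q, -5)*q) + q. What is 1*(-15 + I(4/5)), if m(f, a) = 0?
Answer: -339/25 ≈ -13.560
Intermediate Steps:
I(q) = q + q**2 (I(q) = (q**2 + 0*q) + q = (q**2 + 0) + q = q**2 + q = q + q**2)
1*(-15 + I(4/5)) = 1*(-15 + (4/5)*(1 + 4/5)) = 1*(-15 + (4*(1/5))*(1 + 4*(1/5))) = 1*(-15 + 4*(1 + 4/5)/5) = 1*(-15 + (4/5)*(9/5)) = 1*(-15 + 36/25) = 1*(-339/25) = -339/25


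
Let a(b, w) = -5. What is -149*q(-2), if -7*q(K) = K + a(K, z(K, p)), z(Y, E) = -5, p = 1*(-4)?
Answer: -149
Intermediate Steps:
p = -4
q(K) = 5/7 - K/7 (q(K) = -(K - 5)/7 = -(-5 + K)/7 = 5/7 - K/7)
-149*q(-2) = -149*(5/7 - ⅐*(-2)) = -149*(5/7 + 2/7) = -149*1 = -149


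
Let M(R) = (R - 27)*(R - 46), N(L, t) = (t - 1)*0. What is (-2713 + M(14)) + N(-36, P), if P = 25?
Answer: -2297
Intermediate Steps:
N(L, t) = 0 (N(L, t) = (-1 + t)*0 = 0)
M(R) = (-46 + R)*(-27 + R) (M(R) = (-27 + R)*(-46 + R) = (-46 + R)*(-27 + R))
(-2713 + M(14)) + N(-36, P) = (-2713 + (1242 + 14² - 73*14)) + 0 = (-2713 + (1242 + 196 - 1022)) + 0 = (-2713 + 416) + 0 = -2297 + 0 = -2297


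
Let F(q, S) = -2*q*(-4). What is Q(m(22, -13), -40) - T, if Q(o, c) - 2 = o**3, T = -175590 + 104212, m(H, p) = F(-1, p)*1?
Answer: 70868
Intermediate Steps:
F(q, S) = 8*q
m(H, p) = -8 (m(H, p) = (8*(-1))*1 = -8*1 = -8)
T = -71378
Q(o, c) = 2 + o**3
Q(m(22, -13), -40) - T = (2 + (-8)**3) - 1*(-71378) = (2 - 512) + 71378 = -510 + 71378 = 70868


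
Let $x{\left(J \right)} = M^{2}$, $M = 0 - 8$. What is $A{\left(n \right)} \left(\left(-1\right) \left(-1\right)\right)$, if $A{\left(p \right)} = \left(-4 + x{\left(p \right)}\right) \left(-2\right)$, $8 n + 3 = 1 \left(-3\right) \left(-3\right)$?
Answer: $-120$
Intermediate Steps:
$M = -8$ ($M = 0 - 8 = -8$)
$n = \frac{3}{4}$ ($n = - \frac{3}{8} + \frac{1 \left(-3\right) \left(-3\right)}{8} = - \frac{3}{8} + \frac{\left(-3\right) \left(-3\right)}{8} = - \frac{3}{8} + \frac{1}{8} \cdot 9 = - \frac{3}{8} + \frac{9}{8} = \frac{3}{4} \approx 0.75$)
$x{\left(J \right)} = 64$ ($x{\left(J \right)} = \left(-8\right)^{2} = 64$)
$A{\left(p \right)} = -120$ ($A{\left(p \right)} = \left(-4 + 64\right) \left(-2\right) = 60 \left(-2\right) = -120$)
$A{\left(n \right)} \left(\left(-1\right) \left(-1\right)\right) = - 120 \left(\left(-1\right) \left(-1\right)\right) = \left(-120\right) 1 = -120$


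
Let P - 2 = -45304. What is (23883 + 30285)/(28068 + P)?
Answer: -27084/8617 ≈ -3.1431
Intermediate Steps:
P = -45302 (P = 2 - 45304 = -45302)
(23883 + 30285)/(28068 + P) = (23883 + 30285)/(28068 - 45302) = 54168/(-17234) = 54168*(-1/17234) = -27084/8617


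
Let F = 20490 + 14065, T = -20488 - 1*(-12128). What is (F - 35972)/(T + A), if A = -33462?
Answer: 1417/41822 ≈ 0.033882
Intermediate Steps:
T = -8360 (T = -20488 + 12128 = -8360)
F = 34555
(F - 35972)/(T + A) = (34555 - 35972)/(-8360 - 33462) = -1417/(-41822) = -1417*(-1/41822) = 1417/41822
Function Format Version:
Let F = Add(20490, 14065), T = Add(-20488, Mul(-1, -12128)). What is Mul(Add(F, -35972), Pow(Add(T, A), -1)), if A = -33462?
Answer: Rational(1417, 41822) ≈ 0.033882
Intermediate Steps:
T = -8360 (T = Add(-20488, 12128) = -8360)
F = 34555
Mul(Add(F, -35972), Pow(Add(T, A), -1)) = Mul(Add(34555, -35972), Pow(Add(-8360, -33462), -1)) = Mul(-1417, Pow(-41822, -1)) = Mul(-1417, Rational(-1, 41822)) = Rational(1417, 41822)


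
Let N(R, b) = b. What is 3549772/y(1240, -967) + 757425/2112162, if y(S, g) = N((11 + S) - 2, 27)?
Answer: 2499237992513/19009458 ≈ 1.3147e+5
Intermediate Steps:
y(S, g) = 27
3549772/y(1240, -967) + 757425/2112162 = 3549772/27 + 757425/2112162 = 3549772*(1/27) + 757425*(1/2112162) = 3549772/27 + 252475/704054 = 2499237992513/19009458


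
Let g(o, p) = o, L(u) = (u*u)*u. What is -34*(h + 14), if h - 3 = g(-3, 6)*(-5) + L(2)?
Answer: -1360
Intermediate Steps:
L(u) = u³ (L(u) = u²*u = u³)
h = 26 (h = 3 + (-3*(-5) + 2³) = 3 + (15 + 8) = 3 + 23 = 26)
-34*(h + 14) = -34*(26 + 14) = -34*40 = -1360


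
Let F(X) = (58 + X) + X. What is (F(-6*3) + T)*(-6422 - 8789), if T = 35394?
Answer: -538712776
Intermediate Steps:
F(X) = 58 + 2*X
(F(-6*3) + T)*(-6422 - 8789) = ((58 + 2*(-6*3)) + 35394)*(-6422 - 8789) = ((58 + 2*(-18)) + 35394)*(-15211) = ((58 - 36) + 35394)*(-15211) = (22 + 35394)*(-15211) = 35416*(-15211) = -538712776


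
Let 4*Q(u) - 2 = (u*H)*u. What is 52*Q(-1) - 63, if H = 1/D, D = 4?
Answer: -135/4 ≈ -33.750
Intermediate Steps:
H = ¼ (H = 1/4 = ¼ ≈ 0.25000)
Q(u) = ½ + u²/16 (Q(u) = ½ + ((u*(¼))*u)/4 = ½ + ((u/4)*u)/4 = ½ + (u²/4)/4 = ½ + u²/16)
52*Q(-1) - 63 = 52*(½ + (1/16)*(-1)²) - 63 = 52*(½ + (1/16)*1) - 63 = 52*(½ + 1/16) - 63 = 52*(9/16) - 63 = 117/4 - 63 = -135/4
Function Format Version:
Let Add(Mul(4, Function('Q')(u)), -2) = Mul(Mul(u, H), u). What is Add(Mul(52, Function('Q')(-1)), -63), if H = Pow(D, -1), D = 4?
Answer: Rational(-135, 4) ≈ -33.750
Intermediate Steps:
H = Rational(1, 4) (H = Pow(4, -1) = Rational(1, 4) ≈ 0.25000)
Function('Q')(u) = Add(Rational(1, 2), Mul(Rational(1, 16), Pow(u, 2))) (Function('Q')(u) = Add(Rational(1, 2), Mul(Rational(1, 4), Mul(Mul(u, Rational(1, 4)), u))) = Add(Rational(1, 2), Mul(Rational(1, 4), Mul(Mul(Rational(1, 4), u), u))) = Add(Rational(1, 2), Mul(Rational(1, 4), Mul(Rational(1, 4), Pow(u, 2)))) = Add(Rational(1, 2), Mul(Rational(1, 16), Pow(u, 2))))
Add(Mul(52, Function('Q')(-1)), -63) = Add(Mul(52, Add(Rational(1, 2), Mul(Rational(1, 16), Pow(-1, 2)))), -63) = Add(Mul(52, Add(Rational(1, 2), Mul(Rational(1, 16), 1))), -63) = Add(Mul(52, Add(Rational(1, 2), Rational(1, 16))), -63) = Add(Mul(52, Rational(9, 16)), -63) = Add(Rational(117, 4), -63) = Rational(-135, 4)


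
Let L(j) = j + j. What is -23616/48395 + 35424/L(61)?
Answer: 855731664/2952095 ≈ 289.87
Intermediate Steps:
L(j) = 2*j
-23616/48395 + 35424/L(61) = -23616/48395 + 35424/((2*61)) = -23616*1/48395 + 35424/122 = -23616/48395 + 35424*(1/122) = -23616/48395 + 17712/61 = 855731664/2952095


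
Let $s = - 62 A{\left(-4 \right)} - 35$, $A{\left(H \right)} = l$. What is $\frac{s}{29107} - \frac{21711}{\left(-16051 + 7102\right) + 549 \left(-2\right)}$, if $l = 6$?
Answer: $\frac{209284316}{97479343} \approx 2.147$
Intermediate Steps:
$A{\left(H \right)} = 6$
$s = -407$ ($s = \left(-62\right) 6 - 35 = -372 - 35 = -407$)
$\frac{s}{29107} - \frac{21711}{\left(-16051 + 7102\right) + 549 \left(-2\right)} = - \frac{407}{29107} - \frac{21711}{\left(-16051 + 7102\right) + 549 \left(-2\right)} = \left(-407\right) \frac{1}{29107} - \frac{21711}{-8949 - 1098} = - \frac{407}{29107} - \frac{21711}{-10047} = - \frac{407}{29107} - - \frac{7237}{3349} = - \frac{407}{29107} + \frac{7237}{3349} = \frac{209284316}{97479343}$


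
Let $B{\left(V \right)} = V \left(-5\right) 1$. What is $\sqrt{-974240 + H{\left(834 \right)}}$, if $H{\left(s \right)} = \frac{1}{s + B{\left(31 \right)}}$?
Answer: $\frac{i \sqrt{449164583161}}{679} \approx 987.04 i$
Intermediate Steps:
$B{\left(V \right)} = - 5 V$ ($B{\left(V \right)} = - 5 V 1 = - 5 V$)
$H{\left(s \right)} = \frac{1}{-155 + s}$ ($H{\left(s \right)} = \frac{1}{s - 155} = \frac{1}{-155 + s}$)
$\sqrt{-974240 + H{\left(834 \right)}} = \sqrt{-974240 + \frac{1}{-155 + 834}} = \sqrt{-974240 + \frac{1}{679}} = \sqrt{- \frac{661508959}{679}} = \frac{i \sqrt{449164583161}}{679}$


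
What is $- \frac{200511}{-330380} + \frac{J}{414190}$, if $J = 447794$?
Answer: $\frac{23099183281}{13684009220} \approx 1.688$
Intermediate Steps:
$- \frac{200511}{-330380} + \frac{J}{414190} = - \frac{200511}{-330380} + \frac{447794}{414190} = \left(-200511\right) \left(- \frac{1}{330380}\right) + 447794 \cdot \frac{1}{414190} = \frac{200511}{330380} + \frac{223897}{207095} = \frac{23099183281}{13684009220}$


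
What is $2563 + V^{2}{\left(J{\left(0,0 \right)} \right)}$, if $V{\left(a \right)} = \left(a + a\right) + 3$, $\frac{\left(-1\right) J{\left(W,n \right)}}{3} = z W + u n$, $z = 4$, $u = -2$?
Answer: $2572$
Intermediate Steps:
$J{\left(W,n \right)} = - 12 W + 6 n$ ($J{\left(W,n \right)} = - 3 \left(4 W - 2 n\right) = - 3 \left(- 2 n + 4 W\right) = - 12 W + 6 n$)
$V{\left(a \right)} = 3 + 2 a$ ($V{\left(a \right)} = 2 a + 3 = 3 + 2 a$)
$2563 + V^{2}{\left(J{\left(0,0 \right)} \right)} = 2563 + \left(3 + 2 \left(\left(-12\right) 0 + 6 \cdot 0\right)\right)^{2} = 2563 + \left(3 + 2 \left(0 + 0\right)\right)^{2} = 2563 + \left(3 + 2 \cdot 0\right)^{2} = 2563 + \left(3 + 0\right)^{2} = 2563 + 3^{2} = 2563 + 9 = 2572$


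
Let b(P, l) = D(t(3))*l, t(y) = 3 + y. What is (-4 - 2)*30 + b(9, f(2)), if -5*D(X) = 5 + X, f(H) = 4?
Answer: -944/5 ≈ -188.80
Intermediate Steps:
D(X) = -1 - X/5 (D(X) = -(5 + X)/5 = -1 - X/5)
b(P, l) = -11*l/5 (b(P, l) = (-1 - (3 + 3)/5)*l = (-1 - ⅕*6)*l = (-1 - 6/5)*l = -11*l/5)
(-4 - 2)*30 + b(9, f(2)) = (-4 - 2)*30 - 11/5*4 = -6*30 - 44/5 = -180 - 44/5 = -944/5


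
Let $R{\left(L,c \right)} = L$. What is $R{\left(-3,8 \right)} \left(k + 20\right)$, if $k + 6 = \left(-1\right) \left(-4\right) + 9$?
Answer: $-81$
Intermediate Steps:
$k = 7$ ($k = -6 + \left(\left(-1\right) \left(-4\right) + 9\right) = -6 + \left(4 + 9\right) = -6 + 13 = 7$)
$R{\left(-3,8 \right)} \left(k + 20\right) = - 3 \left(7 + 20\right) = \left(-3\right) 27 = -81$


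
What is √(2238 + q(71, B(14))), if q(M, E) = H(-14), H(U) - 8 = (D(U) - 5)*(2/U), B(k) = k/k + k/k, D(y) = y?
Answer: 3*√12243/7 ≈ 47.421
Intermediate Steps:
B(k) = 2 (B(k) = 1 + 1 = 2)
H(U) = 8 + 2*(-5 + U)/U (H(U) = 8 + (U - 5)*(2/U) = 8 + (-5 + U)*(2/U) = 8 + 2*(-5 + U)/U)
q(M, E) = 75/7 (q(M, E) = 10 - 10/(-14) = 10 - 10*(-1/14) = 10 + 5/7 = 75/7)
√(2238 + q(71, B(14))) = √(2238 + 75/7) = √(15741/7) = 3*√12243/7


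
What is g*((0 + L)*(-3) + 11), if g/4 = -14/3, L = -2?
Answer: -952/3 ≈ -317.33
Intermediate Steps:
g = -56/3 (g = 4*(-14/3) = -56/3 ≈ -18.667)
g*((0 + L)*(-3) + 11) = -56*((0 - 2)*(-3) + 11)/3 = -56*(-2*(-3) + 11)/3 = -56*(6 + 11)/3 = -56/3*17 = -952/3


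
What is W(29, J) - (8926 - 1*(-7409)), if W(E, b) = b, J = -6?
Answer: -16341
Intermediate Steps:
W(29, J) - (8926 - 1*(-7409)) = -6 - (8926 - 1*(-7409)) = -6 - (8926 + 7409) = -6 - 1*16335 = -6 - 16335 = -16341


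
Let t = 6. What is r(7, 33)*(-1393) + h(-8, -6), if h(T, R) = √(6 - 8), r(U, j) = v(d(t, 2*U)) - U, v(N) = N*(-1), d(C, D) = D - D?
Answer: 9751 + I*√2 ≈ 9751.0 + 1.4142*I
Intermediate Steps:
d(C, D) = 0
v(N) = -N
r(U, j) = -U (r(U, j) = -1*0 - U = 0 - U = -U)
h(T, R) = I*√2 (h(T, R) = √(-2) = I*√2)
r(7, 33)*(-1393) + h(-8, -6) = -1*7*(-1393) + I*√2 = -7*(-1393) + I*√2 = 9751 + I*√2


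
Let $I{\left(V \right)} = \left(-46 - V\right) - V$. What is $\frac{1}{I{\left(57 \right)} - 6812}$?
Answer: $- \frac{1}{6972} \approx -0.00014343$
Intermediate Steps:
$I{\left(V \right)} = -46 - 2 V$
$\frac{1}{I{\left(57 \right)} - 6812} = \frac{1}{\left(-46 - 114\right) - 6812} = \frac{1}{-160 - 6812} = \frac{1}{-6972} = - \frac{1}{6972}$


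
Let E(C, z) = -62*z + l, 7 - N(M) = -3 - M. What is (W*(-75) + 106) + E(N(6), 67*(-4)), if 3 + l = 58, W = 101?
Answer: 9202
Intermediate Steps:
l = 55 (l = -3 + 58 = 55)
N(M) = 10 + M (N(M) = 7 - (-3 - M) = 7 + (3 + M) = 10 + M)
E(C, z) = 55 - 62*z (E(C, z) = -62*z + 55 = 55 - 62*z)
(W*(-75) + 106) + E(N(6), 67*(-4)) = (101*(-75) + 106) + (55 - 4154*(-4)) = (-7575 + 106) + (55 - 62*(-268)) = -7469 + (55 + 16616) = -7469 + 16671 = 9202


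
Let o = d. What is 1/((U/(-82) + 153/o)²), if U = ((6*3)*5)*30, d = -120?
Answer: 2689600/3146200281 ≈ 0.00085487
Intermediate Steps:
o = -120
U = 2700 (U = (18*5)*30 = 90*30 = 2700)
1/((U/(-82) + 153/o)²) = 1/((2700/(-82) + 153/(-120))²) = 1/((2700*(-1/82) + 153*(-1/120))²) = 1/((-1350/41 - 51/40)²) = 1/((-56091/1640)²) = 1/(3146200281/2689600) = 2689600/3146200281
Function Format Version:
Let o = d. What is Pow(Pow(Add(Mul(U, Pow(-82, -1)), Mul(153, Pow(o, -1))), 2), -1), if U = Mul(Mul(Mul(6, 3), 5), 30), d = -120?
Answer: Rational(2689600, 3146200281) ≈ 0.00085487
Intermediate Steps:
o = -120
U = 2700 (U = Mul(Mul(18, 5), 30) = Mul(90, 30) = 2700)
Pow(Pow(Add(Mul(U, Pow(-82, -1)), Mul(153, Pow(o, -1))), 2), -1) = Pow(Pow(Add(Mul(2700, Pow(-82, -1)), Mul(153, Pow(-120, -1))), 2), -1) = Pow(Pow(Add(Mul(2700, Rational(-1, 82)), Mul(153, Rational(-1, 120))), 2), -1) = Pow(Pow(Add(Rational(-1350, 41), Rational(-51, 40)), 2), -1) = Pow(Pow(Rational(-56091, 1640), 2), -1) = Pow(Rational(3146200281, 2689600), -1) = Rational(2689600, 3146200281)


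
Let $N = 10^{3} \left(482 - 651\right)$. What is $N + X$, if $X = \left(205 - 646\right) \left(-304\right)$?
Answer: $-34936$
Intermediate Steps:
$N = -169000$ ($N = 1000 \left(-169\right) = -169000$)
$X = 134064$ ($X = \left(-441\right) \left(-304\right) = 134064$)
$N + X = -169000 + 134064 = -34936$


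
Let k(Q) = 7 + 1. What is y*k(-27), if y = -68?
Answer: -544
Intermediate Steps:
k(Q) = 8
y*k(-27) = -68*8 = -544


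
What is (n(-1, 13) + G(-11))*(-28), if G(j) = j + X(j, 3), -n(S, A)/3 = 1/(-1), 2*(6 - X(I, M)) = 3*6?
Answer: 308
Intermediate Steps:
X(I, M) = -3 (X(I, M) = 6 - 3*6/2 = 6 - 1/2*18 = 6 - 9 = -3)
n(S, A) = 3 (n(S, A) = -3/(-1) = -3*(-1) = 3)
G(j) = -3 + j (G(j) = j - 3 = -3 + j)
(n(-1, 13) + G(-11))*(-28) = (3 + (-3 - 11))*(-28) = (3 - 14)*(-28) = -11*(-28) = 308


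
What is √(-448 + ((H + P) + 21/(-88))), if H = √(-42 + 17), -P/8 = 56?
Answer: √(-1735118 + 9680*I)/44 ≈ 0.083508 + 29.937*I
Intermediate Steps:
P = -448 (P = -8*56 = -448)
H = 5*I (H = √(-25) = 5*I ≈ 5.0*I)
√(-448 + ((H + P) + 21/(-88))) = √(-448 + ((5*I - 448) + 21/(-88))) = √(-448 + ((-448 + 5*I) + 21*(-1/88))) = √(-448 + ((-448 + 5*I) - 21/88)) = √(-448 + (-39445/88 + 5*I)) = √(-78869/88 + 5*I)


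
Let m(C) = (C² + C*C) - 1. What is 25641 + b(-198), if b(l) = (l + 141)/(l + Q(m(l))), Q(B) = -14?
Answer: 5435949/212 ≈ 25641.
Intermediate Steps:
m(C) = -1 + 2*C² (m(C) = (C² + C²) - 1 = 2*C² - 1 = -1 + 2*C²)
b(l) = (141 + l)/(-14 + l) (b(l) = (l + 141)/(l - 14) = (141 + l)/(-14 + l))
25641 + b(-198) = 25641 + (141 - 198)/(-14 - 198) = 25641 - 57/(-212) = 25641 - 1/212*(-57) = 25641 + 57/212 = 5435949/212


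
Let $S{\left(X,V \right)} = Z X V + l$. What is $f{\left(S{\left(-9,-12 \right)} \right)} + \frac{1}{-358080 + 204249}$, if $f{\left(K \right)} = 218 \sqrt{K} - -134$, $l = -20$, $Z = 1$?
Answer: $\frac{20613353}{153831} + 436 \sqrt{22} \approx 2179.0$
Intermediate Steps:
$S{\left(X,V \right)} = -20 + V X$ ($S{\left(X,V \right)} = 1 X V - 20 = X V - 20 = V X - 20 = -20 + V X$)
$f{\left(K \right)} = 134 + 218 \sqrt{K}$ ($f{\left(K \right)} = 218 \sqrt{K} + 134 = 134 + 218 \sqrt{K}$)
$f{\left(S{\left(-9,-12 \right)} \right)} + \frac{1}{-358080 + 204249} = \left(134 + 218 \sqrt{-20 - -108}\right) + \frac{1}{-358080 + 204249} = \left(134 + 218 \sqrt{-20 + 108}\right) + \frac{1}{-153831} = \left(134 + 218 \sqrt{88}\right) - \frac{1}{153831} = \left(134 + 218 \cdot 2 \sqrt{22}\right) - \frac{1}{153831} = \left(134 + 436 \sqrt{22}\right) - \frac{1}{153831} = \frac{20613353}{153831} + 436 \sqrt{22}$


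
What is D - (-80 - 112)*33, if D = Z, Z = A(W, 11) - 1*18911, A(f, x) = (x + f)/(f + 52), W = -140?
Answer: -1106471/88 ≈ -12574.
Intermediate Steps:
A(f, x) = (f + x)/(52 + f)
Z = -1664039/88 (Z = (-140 + 11)/(52 - 140) - 1*18911 = -129/(-88) - 18911 = -1/88*(-129) - 18911 = 129/88 - 18911 = -1664039/88 ≈ -18910.)
D = -1664039/88 ≈ -18910.
D - (-80 - 112)*33 = -1664039/88 - (-80 - 112)*33 = -1664039/88 - (-192)*33 = -1664039/88 - 1*(-6336) = -1664039/88 + 6336 = -1106471/88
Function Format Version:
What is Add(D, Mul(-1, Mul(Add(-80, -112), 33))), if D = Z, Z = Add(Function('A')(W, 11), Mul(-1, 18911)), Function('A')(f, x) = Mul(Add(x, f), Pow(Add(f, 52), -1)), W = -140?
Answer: Rational(-1106471, 88) ≈ -12574.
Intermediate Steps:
Function('A')(f, x) = Mul(Pow(Add(52, f), -1), Add(f, x)) (Function('A')(f, x) = Mul(Add(f, x), Pow(Add(52, f), -1)) = Mul(Pow(Add(52, f), -1), Add(f, x)))
Z = Rational(-1664039, 88) (Z = Add(Mul(Pow(Add(52, -140), -1), Add(-140, 11)), Mul(-1, 18911)) = Add(Mul(Pow(-88, -1), -129), -18911) = Add(Mul(Rational(-1, 88), -129), -18911) = Add(Rational(129, 88), -18911) = Rational(-1664039, 88) ≈ -18910.)
D = Rational(-1664039, 88) ≈ -18910.
Add(D, Mul(-1, Mul(Add(-80, -112), 33))) = Add(Rational(-1664039, 88), Mul(-1, Mul(Add(-80, -112), 33))) = Add(Rational(-1664039, 88), Mul(-1, Mul(-192, 33))) = Add(Rational(-1664039, 88), Mul(-1, -6336)) = Add(Rational(-1664039, 88), 6336) = Rational(-1106471, 88)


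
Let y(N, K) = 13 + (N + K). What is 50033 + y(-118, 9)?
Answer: 49937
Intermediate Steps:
y(N, K) = 13 + K + N (y(N, K) = 13 + (K + N) = 13 + K + N)
50033 + y(-118, 9) = 50033 + (13 + 9 - 118) = 50033 - 96 = 49937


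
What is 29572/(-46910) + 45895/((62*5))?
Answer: 214376713/1454210 ≈ 147.42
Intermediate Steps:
29572/(-46910) + 45895/((62*5)) = 29572*(-1/46910) + 45895/310 = -14786/23455 + 45895*(1/310) = -14786/23455 + 9179/62 = 214376713/1454210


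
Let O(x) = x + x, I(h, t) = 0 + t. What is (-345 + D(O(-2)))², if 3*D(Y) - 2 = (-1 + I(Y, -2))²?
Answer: 1048576/9 ≈ 1.1651e+5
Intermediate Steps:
I(h, t) = t
O(x) = 2*x
D(Y) = 11/3 (D(Y) = ⅔ + (-1 - 2)²/3 = ⅔ + (⅓)*(-3)² = ⅔ + (⅓)*9 = ⅔ + 3 = 11/3)
(-345 + D(O(-2)))² = (-345 + 11/3)² = (-1024/3)² = 1048576/9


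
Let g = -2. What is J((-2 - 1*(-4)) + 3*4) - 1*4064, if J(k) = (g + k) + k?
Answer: -4038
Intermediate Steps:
J(k) = -2 + 2*k (J(k) = (-2 + k) + k = -2 + 2*k)
J((-2 - 1*(-4)) + 3*4) - 1*4064 = (-2 + 2*((-2 - 1*(-4)) + 3*4)) - 1*4064 = (-2 + 2*((-2 + 4) + 12)) - 4064 = (-2 + 2*(2 + 12)) - 4064 = (-2 + 2*14) - 4064 = (-2 + 28) - 4064 = 26 - 4064 = -4038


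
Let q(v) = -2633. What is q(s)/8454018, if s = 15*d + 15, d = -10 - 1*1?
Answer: -2633/8454018 ≈ -0.00031145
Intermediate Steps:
d = -11 (d = -10 - 1 = -11)
s = -150 (s = 15*(-11) + 15 = -165 + 15 = -150)
q(s)/8454018 = -2633/8454018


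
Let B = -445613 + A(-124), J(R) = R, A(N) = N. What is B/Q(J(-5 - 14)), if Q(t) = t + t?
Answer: 445737/38 ≈ 11730.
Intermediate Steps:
Q(t) = 2*t
B = -445737 (B = -445613 - 124 = -445737)
B/Q(J(-5 - 14)) = -445737*1/(2*(-5 - 14)) = -445737/(2*(-19)) = -445737/(-38) = -445737*(-1/38) = 445737/38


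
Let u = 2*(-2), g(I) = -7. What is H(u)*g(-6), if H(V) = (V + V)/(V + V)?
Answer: -7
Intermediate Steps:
u = -4
H(V) = 1 (H(V) = (2*V)/((2*V)) = (2*V)*(1/(2*V)) = 1)
H(u)*g(-6) = 1*(-7) = -7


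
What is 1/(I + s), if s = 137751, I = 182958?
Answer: 1/320709 ≈ 3.1181e-6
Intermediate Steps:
1/(I + s) = 1/(182958 + 137751) = 1/320709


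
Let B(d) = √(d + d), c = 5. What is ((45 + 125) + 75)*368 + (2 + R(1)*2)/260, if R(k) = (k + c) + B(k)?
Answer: 11720807/130 + √2/130 ≈ 90160.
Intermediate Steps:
B(d) = √2*√d (B(d) = √(2*d) = √2*√d)
R(k) = 5 + k + √2*√k (R(k) = (k + 5) + √2*√k = (5 + k) + √2*√k = 5 + k + √2*√k)
((45 + 125) + 75)*368 + (2 + R(1)*2)/260 = ((45 + 125) + 75)*368 + (2 + (5 + 1 + √2*√1)*2)/260 = (170 + 75)*368 + (2 + (5 + 1 + √2*1)*2)*(1/260) = 245*368 + (2 + (5 + 1 + √2)*2)*(1/260) = 90160 + (2 + (6 + √2)*2)*(1/260) = 90160 + (2 + (12 + 2*√2))*(1/260) = 90160 + (14 + 2*√2)*(1/260) = 90160 + (7/130 + √2/130) = 11720807/130 + √2/130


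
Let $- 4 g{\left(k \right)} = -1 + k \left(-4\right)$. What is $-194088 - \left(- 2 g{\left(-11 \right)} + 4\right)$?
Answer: $- \frac{388227}{2} \approx -1.9411 \cdot 10^{5}$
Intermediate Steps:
$g{\left(k \right)} = \frac{1}{4} + k$ ($g{\left(k \right)} = - \frac{-1 + k \left(-4\right)}{4} = - \frac{-1 - 4 k}{4} = \frac{1}{4} + k$)
$-194088 - \left(- 2 g{\left(-11 \right)} + 4\right) = -194088 - \left(- 2 \left(\frac{1}{4} - 11\right) + 4\right) = -194088 - \left(\left(-2\right) \left(- \frac{43}{4}\right) + 4\right) = -194088 - \left(\frac{43}{2} + 4\right) = -194088 - \frac{51}{2} = - \frac{388227}{2}$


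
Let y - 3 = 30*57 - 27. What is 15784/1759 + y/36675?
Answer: 193947958/21503775 ≈ 9.0193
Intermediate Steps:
y = 1686 (y = 3 + (30*57 - 27) = 3 + (1710 - 27) = 3 + 1683 = 1686)
15784/1759 + y/36675 = 15784/1759 + 1686/36675 = 15784*(1/1759) + 1686*(1/36675) = 15784/1759 + 562/12225 = 193947958/21503775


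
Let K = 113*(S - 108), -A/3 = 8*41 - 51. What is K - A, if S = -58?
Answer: -17927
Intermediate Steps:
A = -831 (A = -3*(8*41 - 51) = -3*(328 - 51) = -3*277 = -831)
K = -18758 (K = 113*(-58 - 108) = 113*(-166) = -18758)
K - A = -18758 - 1*(-831) = -18758 + 831 = -17927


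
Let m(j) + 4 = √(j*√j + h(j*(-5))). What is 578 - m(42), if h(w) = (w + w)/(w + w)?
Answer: 582 - √(1 + 42*√42) ≈ 565.47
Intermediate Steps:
h(w) = 1 (h(w) = (2*w)/((2*w)) = (2*w)*(1/(2*w)) = 1)
m(j) = -4 + √(1 + j^(3/2)) (m(j) = -4 + √(j*√j + 1) = -4 + √(j^(3/2) + 1) = -4 + √(1 + j^(3/2)))
578 - m(42) = 578 - (-4 + √(1 + 42^(3/2))) = 578 - (-4 + √(1 + 42*√42)) = 578 + (4 - √(1 + 42*√42)) = 582 - √(1 + 42*√42)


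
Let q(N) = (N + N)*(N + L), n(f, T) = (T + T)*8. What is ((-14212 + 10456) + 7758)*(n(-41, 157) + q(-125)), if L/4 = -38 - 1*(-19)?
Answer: 211153524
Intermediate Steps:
L = -76 (L = 4*(-38 - 1*(-19)) = 4*(-38 + 19) = 4*(-19) = -76)
n(f, T) = 16*T (n(f, T) = (2*T)*8 = 16*T)
q(N) = 2*N*(-76 + N) (q(N) = (N + N)*(N - 76) = (2*N)*(-76 + N) = 2*N*(-76 + N))
((-14212 + 10456) + 7758)*(n(-41, 157) + q(-125)) = ((-14212 + 10456) + 7758)*(16*157 + 2*(-125)*(-76 - 125)) = (-3756 + 7758)*(2512 + 2*(-125)*(-201)) = 4002*(2512 + 50250) = 4002*52762 = 211153524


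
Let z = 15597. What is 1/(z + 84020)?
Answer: 1/99617 ≈ 1.0038e-5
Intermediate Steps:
1/(z + 84020) = 1/(15597 + 84020) = 1/99617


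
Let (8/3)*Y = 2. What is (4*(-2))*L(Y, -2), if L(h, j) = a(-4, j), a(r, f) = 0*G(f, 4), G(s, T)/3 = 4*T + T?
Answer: 0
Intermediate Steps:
G(s, T) = 15*T (G(s, T) = 3*(4*T + T) = 3*(5*T) = 15*T)
a(r, f) = 0 (a(r, f) = 0*(15*4) = 0*60 = 0)
Y = ¾ (Y = (3/8)*2 = ¾ ≈ 0.75000)
L(h, j) = 0
(4*(-2))*L(Y, -2) = (4*(-2))*0 = -8*0 = 0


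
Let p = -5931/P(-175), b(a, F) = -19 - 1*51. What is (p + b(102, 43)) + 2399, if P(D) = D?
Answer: 413506/175 ≈ 2362.9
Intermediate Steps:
b(a, F) = -70 (b(a, F) = -19 - 51 = -70)
p = 5931/175 (p = -5931/(-175) = -5931*(-1/175) = 5931/175 ≈ 33.891)
(p + b(102, 43)) + 2399 = (5931/175 - 70) + 2399 = -6319/175 + 2399 = 413506/175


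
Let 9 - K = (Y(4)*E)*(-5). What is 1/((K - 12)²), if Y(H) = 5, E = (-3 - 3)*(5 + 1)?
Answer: 1/815409 ≈ 1.2264e-6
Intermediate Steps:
E = -36 (E = -6*6 = -36)
K = -891 (K = 9 - 5*(-36)*(-5) = 9 - (-180)*(-5) = 9 - 1*900 = 9 - 900 = -891)
1/((K - 12)²) = 1/((-891 - 12)²) = 1/((-903)²) = 1/815409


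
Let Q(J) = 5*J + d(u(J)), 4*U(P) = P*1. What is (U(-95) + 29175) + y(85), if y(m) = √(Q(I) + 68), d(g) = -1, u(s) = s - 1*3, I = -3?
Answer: 116605/4 + 2*√13 ≈ 29158.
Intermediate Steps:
u(s) = -3 + s (u(s) = s - 3 = -3 + s)
U(P) = P/4 (U(P) = (P*1)/4 = P/4)
Q(J) = -1 + 5*J (Q(J) = 5*J - 1 = -1 + 5*J)
y(m) = 2*√13 (y(m) = √((-1 + 5*(-3)) + 68) = √((-1 - 15) + 68) = √(-16 + 68) = √52 = 2*√13)
(U(-95) + 29175) + y(85) = ((¼)*(-95) + 29175) + 2*√13 = (-95/4 + 29175) + 2*√13 = 116605/4 + 2*√13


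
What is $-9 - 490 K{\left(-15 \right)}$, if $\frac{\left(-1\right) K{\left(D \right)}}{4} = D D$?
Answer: $440991$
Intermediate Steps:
$K{\left(D \right)} = - 4 D^{2}$ ($K{\left(D \right)} = - 4 D D = - 4 D^{2}$)
$-9 - 490 K{\left(-15 \right)} = -9 - 490 \left(- 4 \left(-15\right)^{2}\right) = -9 - 490 \left(\left(-4\right) 225\right) = -9 - -441000 = -9 + 441000 = 440991$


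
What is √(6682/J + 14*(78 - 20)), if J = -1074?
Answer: √232361511/537 ≈ 28.386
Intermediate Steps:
√(6682/J + 14*(78 - 20)) = √(6682/(-1074) + 14*(78 - 20)) = √(6682*(-1/1074) + 14*58) = √(-3341/537 + 812) = √(432703/537) = √232361511/537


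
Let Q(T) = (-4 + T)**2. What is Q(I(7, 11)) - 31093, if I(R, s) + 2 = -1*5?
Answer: -30972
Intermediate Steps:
I(R, s) = -7 (I(R, s) = -2 - 1*5 = -2 - 5 = -7)
Q(I(7, 11)) - 31093 = (-4 - 7)**2 - 31093 = (-11)**2 - 31093 = 121 - 31093 = -30972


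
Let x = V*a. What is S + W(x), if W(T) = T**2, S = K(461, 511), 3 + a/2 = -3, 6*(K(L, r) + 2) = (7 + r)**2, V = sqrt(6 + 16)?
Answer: 143660/3 ≈ 47887.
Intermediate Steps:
V = sqrt(22) ≈ 4.6904
K(L, r) = -2 + (7 + r)**2/6
a = -12 (a = -6 + 2*(-3) = -6 - 6 = -12)
S = 134156/3 (S = -2 + (7 + 511)**2/6 = -2 + (1/6)*518**2 = -2 + (1/6)*268324 = -2 + 134162/3 = 134156/3 ≈ 44719.)
x = -12*sqrt(22) (x = sqrt(22)*(-12) = -12*sqrt(22) ≈ -56.285)
S + W(x) = 134156/3 + (-12*sqrt(22))**2 = 134156/3 + 3168 = 143660/3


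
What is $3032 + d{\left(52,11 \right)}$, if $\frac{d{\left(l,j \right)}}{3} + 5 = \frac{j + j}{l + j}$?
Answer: $\frac{63379}{21} \approx 3018.0$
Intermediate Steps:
$d{\left(l,j \right)} = -15 + \frac{6 j}{j + l}$ ($d{\left(l,j \right)} = -15 + 3 \frac{j + j}{l + j} = -15 + 3 \frac{2 j}{j + l} = -15 + \frac{6 j}{j + l}$)
$3032 + d{\left(52,11 \right)} = 3032 + \frac{3 \left(\left(-5\right) 52 - 33\right)}{11 + 52} = 3032 + \frac{3 \left(-260 - 33\right)}{63} = 3032 + 3 \cdot \frac{1}{63} \left(-293\right) = 3032 - \frac{293}{21} = \frac{63379}{21}$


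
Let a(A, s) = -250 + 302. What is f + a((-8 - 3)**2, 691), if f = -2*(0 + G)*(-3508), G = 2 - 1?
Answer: 7068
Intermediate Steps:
G = 1
a(A, s) = 52
f = 7016 (f = -2*(0 + 1)*(-3508) = -2*1*(-3508) = -2*(-3508) = 7016)
f + a((-8 - 3)**2, 691) = 7016 + 52 = 7068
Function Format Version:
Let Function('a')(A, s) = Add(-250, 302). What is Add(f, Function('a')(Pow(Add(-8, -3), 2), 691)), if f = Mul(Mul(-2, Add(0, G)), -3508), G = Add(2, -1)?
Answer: 7068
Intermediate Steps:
G = 1
Function('a')(A, s) = 52
f = 7016 (f = Mul(Mul(-2, Add(0, 1)), -3508) = Mul(Mul(-2, 1), -3508) = Mul(-2, -3508) = 7016)
Add(f, Function('a')(Pow(Add(-8, -3), 2), 691)) = Add(7016, 52) = 7068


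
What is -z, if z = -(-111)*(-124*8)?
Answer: 110112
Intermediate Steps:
z = -110112 (z = -(-111)*(-992) = -1*110112 = -110112)
-z = -1*(-110112) = 110112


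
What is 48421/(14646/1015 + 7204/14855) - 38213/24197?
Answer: 3531446777730991/1088276480566 ≈ 3245.0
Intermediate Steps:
48421/(14646/1015 + 7204/14855) - 38213/24197 = 48421/(44975678/3015565) - 38213/24197 = 48421*(3015565/44975678) - 38213/24197 = 146016672865/44975678 - 38213/24197 = 3531446777730991/1088276480566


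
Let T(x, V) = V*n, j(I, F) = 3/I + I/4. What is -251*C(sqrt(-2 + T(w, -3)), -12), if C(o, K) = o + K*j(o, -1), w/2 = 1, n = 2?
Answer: -1255*I*sqrt(2) ≈ -1774.8*I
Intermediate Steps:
j(I, F) = 3/I + I/4 (j(I, F) = 3/I + I*(1/4) = 3/I + I/4)
w = 2 (w = 2*1 = 2)
T(x, V) = 2*V (T(x, V) = V*2 = 2*V)
C(o, K) = o + K*(3/o + o/4)
-251*C(sqrt(-2 + T(w, -3)), -12) = -251*(sqrt(-2 + 2*(-3)) + 3*(-12)/sqrt(-2 + 2*(-3)) + (1/4)*(-12)*sqrt(-2 + 2*(-3))) = -251*(sqrt(-2 - 6) + 3*(-12)/sqrt(-2 - 6) + (1/4)*(-12)*sqrt(-2 - 6)) = -251*(sqrt(-8) + 3*(-12)/sqrt(-8) + (1/4)*(-12)*sqrt(-8)) = -251*(2*I*sqrt(2) + 3*(-12)/(2*I*sqrt(2)) + (1/4)*(-12)*(2*I*sqrt(2))) = -251*(2*I*sqrt(2) + 3*(-12)*(-I*sqrt(2)/4) - 6*I*sqrt(2)) = -251*(2*I*sqrt(2) + 9*I*sqrt(2) - 6*I*sqrt(2)) = -1255*I*sqrt(2)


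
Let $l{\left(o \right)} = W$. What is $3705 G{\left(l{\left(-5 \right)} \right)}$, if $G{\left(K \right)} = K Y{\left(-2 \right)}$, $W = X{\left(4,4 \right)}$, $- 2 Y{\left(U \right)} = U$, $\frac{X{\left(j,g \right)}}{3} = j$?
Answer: $44460$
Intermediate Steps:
$X{\left(j,g \right)} = 3 j$
$Y{\left(U \right)} = - \frac{U}{2}$
$W = 12$ ($W = 3 \cdot 4 = 12$)
$l{\left(o \right)} = 12$
$G{\left(K \right)} = K$ ($G{\left(K \right)} = K \left(\left(- \frac{1}{2}\right) \left(-2\right)\right) = K 1 = K$)
$3705 G{\left(l{\left(-5 \right)} \right)} = 3705 \cdot 12 = 44460$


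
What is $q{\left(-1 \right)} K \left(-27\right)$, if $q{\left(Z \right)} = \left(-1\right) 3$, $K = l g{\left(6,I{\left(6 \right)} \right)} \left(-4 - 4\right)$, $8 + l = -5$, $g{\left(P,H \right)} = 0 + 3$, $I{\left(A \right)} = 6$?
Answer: $25272$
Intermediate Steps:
$g{\left(P,H \right)} = 3$
$l = -13$ ($l = -8 - 5 = -13$)
$K = 312$ ($K = \left(-13\right) 3 \left(-4 - 4\right) = \left(-39\right) \left(-8\right) = 312$)
$q{\left(Z \right)} = -3$
$q{\left(-1 \right)} K \left(-27\right) = \left(-3\right) 312 \left(-27\right) = \left(-936\right) \left(-27\right) = 25272$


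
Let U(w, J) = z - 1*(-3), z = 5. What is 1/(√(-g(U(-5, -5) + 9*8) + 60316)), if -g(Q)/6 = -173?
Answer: √59278/59278 ≈ 0.0041073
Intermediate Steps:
U(w, J) = 8 (U(w, J) = 5 - 1*(-3) = 5 + 3 = 8)
g(Q) = 1038 (g(Q) = -6*(-173) = 1038)
1/(√(-g(U(-5, -5) + 9*8) + 60316)) = 1/(√(-1*1038 + 60316)) = 1/(√(-1038 + 60316)) = 1/(√59278) = √59278/59278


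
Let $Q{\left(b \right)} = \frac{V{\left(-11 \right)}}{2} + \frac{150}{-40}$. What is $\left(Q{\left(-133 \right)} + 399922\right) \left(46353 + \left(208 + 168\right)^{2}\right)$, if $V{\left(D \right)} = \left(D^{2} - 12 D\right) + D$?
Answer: $\frac{300395873453}{4} \approx 7.5099 \cdot 10^{10}$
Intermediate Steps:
$V{\left(D \right)} = D^{2} - 11 D$
$Q{\left(b \right)} = \frac{469}{4}$ ($Q{\left(b \right)} = \frac{\left(-11\right) \left(-11 - 11\right)}{2} + \frac{150}{-40} = \left(-11\right) \left(-22\right) \frac{1}{2} + 150 \left(- \frac{1}{40}\right) = 242 \cdot \frac{1}{2} - \frac{15}{4} = 121 - \frac{15}{4} = \frac{469}{4}$)
$\left(Q{\left(-133 \right)} + 399922\right) \left(46353 + \left(208 + 168\right)^{2}\right) = \left(\frac{469}{4} + 399922\right) \left(46353 + \left(208 + 168\right)^{2}\right) = \frac{1600157 \left(46353 + 376^{2}\right)}{4} = \frac{1600157 \left(46353 + 141376\right)}{4} = \frac{1600157}{4} \cdot 187729 = \frac{300395873453}{4}$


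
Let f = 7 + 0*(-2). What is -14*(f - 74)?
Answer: 938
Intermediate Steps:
f = 7 (f = 7 + 0 = 7)
-14*(f - 74) = -14*(7 - 74) = -14*(-67) = 938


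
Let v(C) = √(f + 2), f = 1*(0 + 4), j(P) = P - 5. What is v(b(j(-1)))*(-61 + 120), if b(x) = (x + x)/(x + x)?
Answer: 59*√6 ≈ 144.52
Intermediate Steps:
j(P) = -5 + P
b(x) = 1 (b(x) = (2*x)/((2*x)) = (2*x)*(1/(2*x)) = 1)
f = 4 (f = 1*4 = 4)
v(C) = √6 (v(C) = √(4 + 2) = √6)
v(b(j(-1)))*(-61 + 120) = √6*(-61 + 120) = √6*59 = 59*√6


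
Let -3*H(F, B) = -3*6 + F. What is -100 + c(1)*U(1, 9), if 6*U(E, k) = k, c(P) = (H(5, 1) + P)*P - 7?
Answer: -205/2 ≈ -102.50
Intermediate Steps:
H(F, B) = 6 - F/3 (H(F, B) = -(-3*6 + F)/3 = -(-18 + F)/3 = 6 - F/3)
c(P) = -7 + P*(13/3 + P) (c(P) = ((6 - ⅓*5) + P)*P - 7 = ((6 - 5/3) + P)*P - 7 = (13/3 + P)*P - 7 = P*(13/3 + P) - 7 = -7 + P*(13/3 + P))
U(E, k) = k/6
-100 + c(1)*U(1, 9) = -100 + (-7 + 1² + (13/3)*1)*((⅙)*9) = -100 + (-7 + 1 + 13/3)*(3/2) = -100 - 5/3*3/2 = -100 - 5/2 = -205/2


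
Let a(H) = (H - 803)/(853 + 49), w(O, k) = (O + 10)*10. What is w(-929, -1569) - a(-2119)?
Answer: -4143229/451 ≈ -9186.8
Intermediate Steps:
w(O, k) = 100 + 10*O (w(O, k) = (10 + O)*10 = 100 + 10*O)
a(H) = -73/82 + H/902 (a(H) = (-803 + H)/902 = (-803 + H)*(1/902) = -73/82 + H/902)
w(-929, -1569) - a(-2119) = (100 + 10*(-929)) - (-73/82 + (1/902)*(-2119)) = (100 - 9290) - (-73/82 - 2119/902) = -9190 - 1*(-1461/451) = -9190 + 1461/451 = -4143229/451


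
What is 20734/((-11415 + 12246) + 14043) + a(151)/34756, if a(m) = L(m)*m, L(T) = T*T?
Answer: 25965542039/258480372 ≈ 100.45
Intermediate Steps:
L(T) = T²
a(m) = m³ (a(m) = m²*m = m³)
20734/((-11415 + 12246) + 14043) + a(151)/34756 = 20734/((-11415 + 12246) + 14043) + 151³/34756 = 20734/(831 + 14043) + 3442951*(1/34756) = 20734/14874 + 3442951/34756 = 20734*(1/14874) + 3442951/34756 = 10367/7437 + 3442951/34756 = 25965542039/258480372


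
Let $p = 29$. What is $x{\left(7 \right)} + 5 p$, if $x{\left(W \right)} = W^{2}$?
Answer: $194$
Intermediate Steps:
$x{\left(7 \right)} + 5 p = 7^{2} + 5 \cdot 29 = 49 + 145 = 194$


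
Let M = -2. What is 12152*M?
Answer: -24304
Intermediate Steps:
12152*M = 12152*(-2) = -24304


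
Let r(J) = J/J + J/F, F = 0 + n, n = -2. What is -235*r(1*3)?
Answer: 235/2 ≈ 117.50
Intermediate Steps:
F = -2 (F = 0 - 2 = -2)
r(J) = 1 - J/2 (r(J) = J/J + J/(-2) = 1 + J*(-½) = 1 - J/2)
-235*r(1*3) = -235*(1 - 3/2) = -235*(-½) = 235/2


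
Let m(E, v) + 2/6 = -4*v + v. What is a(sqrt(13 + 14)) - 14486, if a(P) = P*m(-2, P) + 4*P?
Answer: -14567 + 11*sqrt(3) ≈ -14548.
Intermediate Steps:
m(E, v) = -1/3 - 3*v (m(E, v) = -1/3 + (-4*v + v) = -1/3 - 3*v)
a(P) = 4*P + P*(-1/3 - 3*P) (a(P) = P*(-1/3 - 3*P) + 4*P = 4*P + P*(-1/3 - 3*P))
a(sqrt(13 + 14)) - 14486 = sqrt(13 + 14)*(11 - 9*sqrt(13 + 14))/3 - 14486 = sqrt(27)*(11 - 27*sqrt(3))/3 - 14486 = (3*sqrt(3))*(11 - 27*sqrt(3))/3 - 14486 = sqrt(3)*(11 - 27*sqrt(3)) - 14486 = -14486 + sqrt(3)*(11 - 27*sqrt(3))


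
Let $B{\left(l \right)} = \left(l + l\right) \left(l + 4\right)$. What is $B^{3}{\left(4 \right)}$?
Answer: $262144$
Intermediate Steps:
$B{\left(l \right)} = 2 l \left(4 + l\right)$
$B^{3}{\left(4 \right)} = \left(2 \cdot 4 \left(4 + 4\right)\right)^{3} = \left(2 \cdot 4 \cdot 8\right)^{3} = 64^{3} = 262144$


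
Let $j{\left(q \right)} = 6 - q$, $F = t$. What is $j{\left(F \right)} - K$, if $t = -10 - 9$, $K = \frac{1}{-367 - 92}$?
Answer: $\frac{11476}{459} \approx 25.002$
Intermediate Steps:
$K = - \frac{1}{459}$ ($K = \frac{1}{-459} = - \frac{1}{459} \approx -0.0021787$)
$t = -19$
$F = -19$
$j{\left(F \right)} - K = \left(6 - -19\right) - - \frac{1}{459} = \left(6 + 19\right) + \frac{1}{459} = 25 + \frac{1}{459} = \frac{11476}{459}$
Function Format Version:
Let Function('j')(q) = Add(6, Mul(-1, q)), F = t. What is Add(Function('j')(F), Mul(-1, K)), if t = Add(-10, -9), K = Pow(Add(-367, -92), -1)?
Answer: Rational(11476, 459) ≈ 25.002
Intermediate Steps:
K = Rational(-1, 459) (K = Pow(-459, -1) = Rational(-1, 459) ≈ -0.0021787)
t = -19
F = -19
Add(Function('j')(F), Mul(-1, K)) = Add(Add(6, Mul(-1, -19)), Mul(-1, Rational(-1, 459))) = Add(Add(6, 19), Rational(1, 459)) = Add(25, Rational(1, 459)) = Rational(11476, 459)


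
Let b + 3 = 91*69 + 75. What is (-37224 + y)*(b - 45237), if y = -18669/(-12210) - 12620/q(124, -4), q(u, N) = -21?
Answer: 20285796997757/14245 ≈ 1.4241e+9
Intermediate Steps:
b = 6351 (b = -3 + (91*69 + 75) = -3 + (6279 + 75) = -3 + 6354 = 6351)
y = 51494083/85470 (y = -18669/(-12210) - 12620/(-21) = -18669*(-1/12210) - 12620*(-1/21) = 6223/4070 + 12620/21 = 51494083/85470 ≈ 602.48)
(-37224 + y)*(b - 45237) = (-37224 + 51494083/85470)*(6351 - 45237) = -3130041197/85470*(-38886) = 20285796997757/14245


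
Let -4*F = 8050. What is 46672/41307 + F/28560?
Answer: 23806133/22471008 ≈ 1.0594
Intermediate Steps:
F = -4025/2 (F = -1/4*8050 = -4025/2 ≈ -2012.5)
46672/41307 + F/28560 = 46672/41307 - 4025/2/28560 = 46672*(1/41307) - 4025/2*1/28560 = 46672/41307 - 115/1632 = 23806133/22471008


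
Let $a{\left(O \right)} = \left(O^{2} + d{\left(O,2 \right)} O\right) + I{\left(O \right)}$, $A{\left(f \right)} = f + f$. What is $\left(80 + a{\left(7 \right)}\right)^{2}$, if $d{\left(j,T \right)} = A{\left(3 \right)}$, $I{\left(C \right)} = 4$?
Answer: $30625$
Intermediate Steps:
$A{\left(f \right)} = 2 f$
$d{\left(j,T \right)} = 6$ ($d{\left(j,T \right)} = 2 \cdot 3 = 6$)
$a{\left(O \right)} = 4 + O^{2} + 6 O$ ($a{\left(O \right)} = \left(O^{2} + 6 O\right) + 4 = 4 + O^{2} + 6 O$)
$\left(80 + a{\left(7 \right)}\right)^{2} = \left(80 + \left(4 + 7^{2} + 6 \cdot 7\right)\right)^{2} = \left(80 + \left(4 + 49 + 42\right)\right)^{2} = \left(80 + 95\right)^{2} = 175^{2} = 30625$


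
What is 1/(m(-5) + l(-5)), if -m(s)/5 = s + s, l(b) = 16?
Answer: 1/66 ≈ 0.015152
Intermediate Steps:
m(s) = -10*s (m(s) = -5*(s + s) = -10*s)
1/(m(-5) + l(-5)) = 1/(-10*(-5) + 16) = 1/(50 + 16) = 1/66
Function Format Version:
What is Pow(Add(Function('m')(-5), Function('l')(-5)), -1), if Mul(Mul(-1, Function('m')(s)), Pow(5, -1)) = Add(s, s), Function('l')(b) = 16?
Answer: Rational(1, 66) ≈ 0.015152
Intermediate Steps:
Function('m')(s) = Mul(-10, s) (Function('m')(s) = Mul(-5, Add(s, s)) = Mul(-5, Mul(2, s)) = Mul(-10, s))
Pow(Add(Function('m')(-5), Function('l')(-5)), -1) = Pow(Add(Mul(-10, -5), 16), -1) = Pow(Add(50, 16), -1) = Pow(66, -1) = Rational(1, 66)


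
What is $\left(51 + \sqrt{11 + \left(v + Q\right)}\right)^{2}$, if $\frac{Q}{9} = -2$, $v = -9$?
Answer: $2585 + 408 i \approx 2585.0 + 408.0 i$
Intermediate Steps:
$Q = -18$ ($Q = 9 \left(-2\right) = -18$)
$\left(51 + \sqrt{11 + \left(v + Q\right)}\right)^{2} = \left(51 + \sqrt{11 - 27}\right)^{2} = \left(51 + \sqrt{-16}\right)^{2} = \left(51 + 4 i\right)^{2}$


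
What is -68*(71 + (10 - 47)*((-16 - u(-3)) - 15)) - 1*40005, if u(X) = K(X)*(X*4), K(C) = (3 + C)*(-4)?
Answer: -122829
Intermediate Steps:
K(C) = -12 - 4*C
u(X) = 4*X*(-12 - 4*X) (u(X) = (-12 - 4*X)*(X*4) = (-12 - 4*X)*(4*X) = 4*X*(-12 - 4*X))
-68*(71 + (10 - 47)*((-16 - u(-3)) - 15)) - 1*40005 = -68*(71 + (10 - 47)*((-16 - (-16)*(-3)*(3 - 3)) - 15)) - 1*40005 = -68*(71 - 37*((-16 - (-16)*(-3)*0) - 15)) - 40005 = -68*(71 - 37*((-16 - 1*0) - 15)) - 40005 = -68*(71 - 37*((-16 + 0) - 15)) - 40005 = -68*(71 - 37*(-16 - 15)) - 40005 = -68*(71 - 37*(-31)) - 40005 = -68*(71 + 1147) - 40005 = -68*1218 - 40005 = -82824 - 40005 = -122829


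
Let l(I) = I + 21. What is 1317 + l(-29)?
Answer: 1309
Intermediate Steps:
l(I) = 21 + I
1317 + l(-29) = 1317 + (21 - 29) = 1317 - 8 = 1309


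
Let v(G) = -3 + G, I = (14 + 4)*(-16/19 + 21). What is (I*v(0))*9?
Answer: -186138/19 ≈ -9796.7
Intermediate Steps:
I = 6894/19 (I = 18*(-16*1/19 + 21) = 18*(-16/19 + 21) = 18*(383/19) = 6894/19 ≈ 362.84)
(I*v(0))*9 = (6894*(-3 + 0)/19)*9 = ((6894/19)*(-3))*9 = -20682/19*9 = -186138/19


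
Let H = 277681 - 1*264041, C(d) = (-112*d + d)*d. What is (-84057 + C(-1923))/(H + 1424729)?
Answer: -410554176/1438369 ≈ -285.43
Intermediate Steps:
C(d) = -111*d² (C(d) = (-111*d)*d = -111*d²)
H = 13640 (H = 277681 - 264041 = 13640)
(-84057 + C(-1923))/(H + 1424729) = (-84057 - 111*(-1923)²)/(13640 + 1424729) = (-84057 - 111*3697929)/1438369 = (-84057 - 410470119)*(1/1438369) = -410554176*1/1438369 = -410554176/1438369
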